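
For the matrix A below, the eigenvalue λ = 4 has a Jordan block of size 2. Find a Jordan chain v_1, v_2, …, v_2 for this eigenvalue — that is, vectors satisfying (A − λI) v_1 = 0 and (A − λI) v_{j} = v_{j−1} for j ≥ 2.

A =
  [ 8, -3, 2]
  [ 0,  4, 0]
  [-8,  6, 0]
A Jordan chain for λ = 4 of length 2:
v_1 = (4, 0, -8)ᵀ
v_2 = (1, 0, 0)ᵀ

Let N = A − (4)·I. We want v_2 with N^2 v_2 = 0 but N^1 v_2 ≠ 0; then v_{j-1} := N · v_j for j = 2, …, 2.

Pick v_2 = (1, 0, 0)ᵀ.
Then v_1 = N · v_2 = (4, 0, -8)ᵀ.

Sanity check: (A − (4)·I) v_1 = (0, 0, 0)ᵀ = 0. ✓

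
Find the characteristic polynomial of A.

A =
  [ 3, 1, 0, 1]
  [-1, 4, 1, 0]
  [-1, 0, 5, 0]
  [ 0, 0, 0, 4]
x^4 - 16*x^3 + 96*x^2 - 256*x + 256

Expanding det(x·I − A) (e.g. by cofactor expansion or by noting that A is similar to its Jordan form J, which has the same characteristic polynomial as A) gives
  χ_A(x) = x^4 - 16*x^3 + 96*x^2 - 256*x + 256
which factors as (x - 4)^4. The eigenvalues (with algebraic multiplicities) are λ = 4 with multiplicity 4.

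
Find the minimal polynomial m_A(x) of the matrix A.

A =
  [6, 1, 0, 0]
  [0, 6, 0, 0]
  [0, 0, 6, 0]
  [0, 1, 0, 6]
x^2 - 12*x + 36

The characteristic polynomial is χ_A(x) = (x - 6)^4, so the eigenvalues are known. The minimal polynomial is
  m_A(x) = Π_λ (x − λ)^{k_λ}
where k_λ is the size of the *largest* Jordan block for λ (equivalently, the smallest k with (A − λI)^k v = 0 for every generalised eigenvector v of λ).

  λ = 6: largest Jordan block has size 2, contributing (x − 6)^2

So m_A(x) = (x - 6)^2 = x^2 - 12*x + 36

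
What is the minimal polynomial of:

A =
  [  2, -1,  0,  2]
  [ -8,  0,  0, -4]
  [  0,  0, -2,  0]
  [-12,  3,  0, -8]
x^2 + 4*x + 4

The characteristic polynomial is χ_A(x) = (x + 2)^4, so the eigenvalues are known. The minimal polynomial is
  m_A(x) = Π_λ (x − λ)^{k_λ}
where k_λ is the size of the *largest* Jordan block for λ (equivalently, the smallest k with (A − λI)^k v = 0 for every generalised eigenvector v of λ).

  λ = -2: largest Jordan block has size 2, contributing (x + 2)^2

So m_A(x) = (x + 2)^2 = x^2 + 4*x + 4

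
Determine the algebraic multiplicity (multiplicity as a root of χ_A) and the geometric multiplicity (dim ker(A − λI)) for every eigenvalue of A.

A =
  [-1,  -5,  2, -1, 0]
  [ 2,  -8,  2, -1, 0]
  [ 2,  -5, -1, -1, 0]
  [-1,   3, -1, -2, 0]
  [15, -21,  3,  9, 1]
λ = -3: alg = 4, geom = 2; λ = 1: alg = 1, geom = 1

Step 1 — factor the characteristic polynomial to read off the algebraic multiplicities:
  χ_A(x) = (x - 1)*(x + 3)^4

Step 2 — compute geometric multiplicities via the rank-nullity identity g(λ) = n − rank(A − λI):
  rank(A − (-3)·I) = 3, so dim ker(A − (-3)·I) = n − 3 = 2
  rank(A − (1)·I) = 4, so dim ker(A − (1)·I) = n − 4 = 1

Summary:
  λ = -3: algebraic multiplicity = 4, geometric multiplicity = 2
  λ = 1: algebraic multiplicity = 1, geometric multiplicity = 1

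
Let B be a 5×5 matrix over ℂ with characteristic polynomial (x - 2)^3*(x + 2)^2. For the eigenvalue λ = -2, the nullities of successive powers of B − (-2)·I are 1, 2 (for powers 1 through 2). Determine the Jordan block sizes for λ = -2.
Block sizes for λ = -2: [2]

From the dimensions of kernels of powers, the number of Jordan blocks of size at least j is d_j − d_{j−1} where d_j = dim ker(N^j) (with d_0 = 0). Computing the differences gives [1, 1].
The number of blocks of size exactly k is (#blocks of size ≥ k) − (#blocks of size ≥ k + 1), so the partition is: 1 block(s) of size 2.
In nonincreasing order the block sizes are [2].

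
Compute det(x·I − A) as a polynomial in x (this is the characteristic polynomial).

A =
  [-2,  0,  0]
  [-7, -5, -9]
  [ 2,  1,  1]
x^3 + 6*x^2 + 12*x + 8

Expanding det(x·I − A) (e.g. by cofactor expansion or by noting that A is similar to its Jordan form J, which has the same characteristic polynomial as A) gives
  χ_A(x) = x^3 + 6*x^2 + 12*x + 8
which factors as (x + 2)^3. The eigenvalues (with algebraic multiplicities) are λ = -2 with multiplicity 3.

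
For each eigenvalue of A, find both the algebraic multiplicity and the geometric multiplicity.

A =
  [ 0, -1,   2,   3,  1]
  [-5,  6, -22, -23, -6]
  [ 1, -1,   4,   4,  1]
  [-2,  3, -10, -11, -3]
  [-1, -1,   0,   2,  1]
λ = 0: alg = 5, geom = 3

Step 1 — factor the characteristic polynomial to read off the algebraic multiplicities:
  χ_A(x) = x^5

Step 2 — compute geometric multiplicities via the rank-nullity identity g(λ) = n − rank(A − λI):
  rank(A − (0)·I) = 2, so dim ker(A − (0)·I) = n − 2 = 3

Summary:
  λ = 0: algebraic multiplicity = 5, geometric multiplicity = 3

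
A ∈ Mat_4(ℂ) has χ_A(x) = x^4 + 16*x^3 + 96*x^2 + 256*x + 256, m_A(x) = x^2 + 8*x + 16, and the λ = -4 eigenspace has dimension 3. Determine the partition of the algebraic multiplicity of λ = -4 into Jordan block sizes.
Block sizes for λ = -4: [2, 1, 1]

Step 1 — from the characteristic polynomial, algebraic multiplicity of λ = -4 is 4. From dim ker(A − (-4)·I) = 3, there are exactly 3 Jordan blocks for λ = -4.
Step 2 — from the minimal polynomial, the factor (x + 4)^2 tells us the largest block for λ = -4 has size 2.
Step 3 — with total size 4, 3 blocks, and largest block 2, the block sizes (in nonincreasing order) are [2, 1, 1].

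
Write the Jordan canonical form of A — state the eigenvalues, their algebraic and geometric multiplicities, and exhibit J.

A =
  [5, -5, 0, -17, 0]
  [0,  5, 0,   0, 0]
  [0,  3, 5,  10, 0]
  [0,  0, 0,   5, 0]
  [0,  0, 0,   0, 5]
J_2(5) ⊕ J_2(5) ⊕ J_1(5)

The characteristic polynomial is
  det(x·I − A) = x^5 - 25*x^4 + 250*x^3 - 1250*x^2 + 3125*x - 3125 = (x - 5)^5

Eigenvalues and multiplicities (the geometric multiplicity of λ is n − rank(A − λI), which equals the number of Jordan blocks for λ):
  λ = 5: algebraic multiplicity = 5, geometric multiplicity = 3

Determining the block sizes for each eigenvalue:
  λ = 5: with am = 5 and gm = 3, the partition is not yet determined (e.g. several partitions of 5 into 3 parts exist). Let N = A − (5)·I. Computing rank(N^1) = 2, rank(N^2) = 0; the number of blocks of size ≥ j is rank(N^{j−1}) − rank(N^j), giving [3, 2]. So we have 2 block(s) of size 2, 1 block(s) of size 1 → block sizes [2, 2, 1]

Assembling the blocks gives a Jordan form
J =
  [5, 1, 0, 0, 0]
  [0, 5, 0, 0, 0]
  [0, 0, 5, 1, 0]
  [0, 0, 0, 5, 0]
  [0, 0, 0, 0, 5]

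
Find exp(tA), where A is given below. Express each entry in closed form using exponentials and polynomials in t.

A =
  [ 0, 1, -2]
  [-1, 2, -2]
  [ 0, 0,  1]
e^{tA} =
  [-t*exp(t) + exp(t), t*exp(t), -2*t*exp(t)]
  [-t*exp(t), t*exp(t) + exp(t), -2*t*exp(t)]
  [0, 0, exp(t)]

Strategy: write A = P · J · P⁻¹ where J is a Jordan canonical form, so e^{tA} = P · e^{tJ} · P⁻¹, and e^{tJ} can be computed block-by-block.

A has Jordan form
J =
  [1, 1, 0]
  [0, 1, 0]
  [0, 0, 1]
(up to reordering of blocks).

Per-block formulas:
  For a 1×1 block at λ = 1: exp(t · [1]) = [e^(1t)].
  For a 2×2 Jordan block J_2(1): exp(t · J_2(1)) = e^(1t)·(I + t·N), where N is the 2×2 nilpotent shift.

After assembling e^{tJ} and conjugating by P, we get:

e^{tA} =
  [-t*exp(t) + exp(t), t*exp(t), -2*t*exp(t)]
  [-t*exp(t), t*exp(t) + exp(t), -2*t*exp(t)]
  [0, 0, exp(t)]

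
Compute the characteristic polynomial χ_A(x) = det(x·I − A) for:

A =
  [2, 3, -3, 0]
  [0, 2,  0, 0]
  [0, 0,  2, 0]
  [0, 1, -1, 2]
x^4 - 8*x^3 + 24*x^2 - 32*x + 16

Expanding det(x·I − A) (e.g. by cofactor expansion or by noting that A is similar to its Jordan form J, which has the same characteristic polynomial as A) gives
  χ_A(x) = x^4 - 8*x^3 + 24*x^2 - 32*x + 16
which factors as (x - 2)^4. The eigenvalues (with algebraic multiplicities) are λ = 2 with multiplicity 4.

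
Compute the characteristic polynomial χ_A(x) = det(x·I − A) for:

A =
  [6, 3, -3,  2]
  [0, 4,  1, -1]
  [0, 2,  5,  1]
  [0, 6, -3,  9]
x^4 - 24*x^3 + 216*x^2 - 864*x + 1296

Expanding det(x·I − A) (e.g. by cofactor expansion or by noting that A is similar to its Jordan form J, which has the same characteristic polynomial as A) gives
  χ_A(x) = x^4 - 24*x^3 + 216*x^2 - 864*x + 1296
which factors as (x - 6)^4. The eigenvalues (with algebraic multiplicities) are λ = 6 with multiplicity 4.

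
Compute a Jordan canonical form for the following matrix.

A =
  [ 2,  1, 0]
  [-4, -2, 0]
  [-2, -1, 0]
J_2(0) ⊕ J_1(0)

The characteristic polynomial is
  det(x·I − A) = x^3

Eigenvalues and multiplicities (the geometric multiplicity of λ is n − rank(A − λI), which equals the number of Jordan blocks for λ):
  λ = 0: algebraic multiplicity = 3, geometric multiplicity = 2

Determining the block sizes for each eigenvalue:
  λ = 0: 2 blocks summing to 3 forces exactly one block of size 2 and the rest size 1 → block sizes [2, 1]

Assembling the blocks gives a Jordan form
J =
  [0, 1, 0]
  [0, 0, 0]
  [0, 0, 0]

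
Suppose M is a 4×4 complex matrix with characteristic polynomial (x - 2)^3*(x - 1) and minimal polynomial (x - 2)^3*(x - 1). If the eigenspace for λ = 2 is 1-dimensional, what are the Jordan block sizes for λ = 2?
Block sizes for λ = 2: [3]

Step 1 — from the characteristic polynomial, algebraic multiplicity of λ = 2 is 3. From dim ker(M − (2)·I) = 1, there are exactly 1 Jordan blocks for λ = 2.
Step 2 — from the minimal polynomial, the factor (x − 2)^3 tells us the largest block for λ = 2 has size 3.
Step 3 — with total size 3, 1 blocks, and largest block 3, the block sizes (in nonincreasing order) are [3].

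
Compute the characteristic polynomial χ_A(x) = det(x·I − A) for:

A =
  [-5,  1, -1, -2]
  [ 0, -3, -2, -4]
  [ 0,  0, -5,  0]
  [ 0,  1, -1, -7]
x^4 + 20*x^3 + 150*x^2 + 500*x + 625

Expanding det(x·I − A) (e.g. by cofactor expansion or by noting that A is similar to its Jordan form J, which has the same characteristic polynomial as A) gives
  χ_A(x) = x^4 + 20*x^3 + 150*x^2 + 500*x + 625
which factors as (x + 5)^4. The eigenvalues (with algebraic multiplicities) are λ = -5 with multiplicity 4.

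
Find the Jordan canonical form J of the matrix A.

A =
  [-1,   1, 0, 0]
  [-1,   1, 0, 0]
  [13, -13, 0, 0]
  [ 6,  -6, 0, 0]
J_2(0) ⊕ J_1(0) ⊕ J_1(0)

The characteristic polynomial is
  det(x·I − A) = x^4

Eigenvalues and multiplicities (the geometric multiplicity of λ is n − rank(A − λI), which equals the number of Jordan blocks for λ):
  λ = 0: algebraic multiplicity = 4, geometric multiplicity = 3

Determining the block sizes for each eigenvalue:
  λ = 0: 3 blocks summing to 4 forces exactly one block of size 2 and the rest size 1 → block sizes [2, 1, 1]

Assembling the blocks gives a Jordan form
J =
  [0, 1, 0, 0]
  [0, 0, 0, 0]
  [0, 0, 0, 0]
  [0, 0, 0, 0]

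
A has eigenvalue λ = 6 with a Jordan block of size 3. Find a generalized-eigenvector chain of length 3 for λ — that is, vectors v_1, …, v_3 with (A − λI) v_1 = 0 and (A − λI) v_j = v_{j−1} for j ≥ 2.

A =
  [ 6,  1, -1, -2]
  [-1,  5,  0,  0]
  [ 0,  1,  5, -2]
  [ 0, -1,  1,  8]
A Jordan chain for λ = 6 of length 3:
v_1 = (-1, 1, -1, 1)ᵀ
v_2 = (0, -1, 0, 0)ᵀ
v_3 = (1, 0, 0, 0)ᵀ

Let N = A − (6)·I. We want v_3 with N^3 v_3 = 0 but N^2 v_3 ≠ 0; then v_{j-1} := N · v_j for j = 3, …, 2.

Pick v_3 = (1, 0, 0, 0)ᵀ.
Then v_2 = N · v_3 = (0, -1, 0, 0)ᵀ.
Then v_1 = N · v_2 = (-1, 1, -1, 1)ᵀ.

Sanity check: (A − (6)·I) v_1 = (0, 0, 0, 0)ᵀ = 0. ✓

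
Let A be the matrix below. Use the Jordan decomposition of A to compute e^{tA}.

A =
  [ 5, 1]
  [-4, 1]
e^{tA} =
  [2*t*exp(3*t) + exp(3*t), t*exp(3*t)]
  [-4*t*exp(3*t), -2*t*exp(3*t) + exp(3*t)]

Strategy: write A = P · J · P⁻¹ where J is a Jordan canonical form, so e^{tA} = P · e^{tJ} · P⁻¹, and e^{tJ} can be computed block-by-block.

A has Jordan form
J =
  [3, 1]
  [0, 3]
(up to reordering of blocks).

Per-block formulas:
  For a 2×2 Jordan block J_2(3): exp(t · J_2(3)) = e^(3t)·(I + t·N), where N is the 2×2 nilpotent shift.

After assembling e^{tJ} and conjugating by P, we get:

e^{tA} =
  [2*t*exp(3*t) + exp(3*t), t*exp(3*t)]
  [-4*t*exp(3*t), -2*t*exp(3*t) + exp(3*t)]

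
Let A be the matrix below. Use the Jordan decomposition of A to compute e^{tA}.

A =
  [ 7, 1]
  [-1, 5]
e^{tA} =
  [t*exp(6*t) + exp(6*t), t*exp(6*t)]
  [-t*exp(6*t), -t*exp(6*t) + exp(6*t)]

Strategy: write A = P · J · P⁻¹ where J is a Jordan canonical form, so e^{tA} = P · e^{tJ} · P⁻¹, and e^{tJ} can be computed block-by-block.

A has Jordan form
J =
  [6, 1]
  [0, 6]
(up to reordering of blocks).

Per-block formulas:
  For a 2×2 Jordan block J_2(6): exp(t · J_2(6)) = e^(6t)·(I + t·N), where N is the 2×2 nilpotent shift.

After assembling e^{tJ} and conjugating by P, we get:

e^{tA} =
  [t*exp(6*t) + exp(6*t), t*exp(6*t)]
  [-t*exp(6*t), -t*exp(6*t) + exp(6*t)]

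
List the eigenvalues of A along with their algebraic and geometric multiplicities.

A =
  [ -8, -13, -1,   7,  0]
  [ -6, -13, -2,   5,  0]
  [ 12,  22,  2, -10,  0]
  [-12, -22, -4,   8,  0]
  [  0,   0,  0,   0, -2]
λ = -5: alg = 1, geom = 1; λ = -2: alg = 4, geom = 3

Step 1 — factor the characteristic polynomial to read off the algebraic multiplicities:
  χ_A(x) = (x + 2)^4*(x + 5)

Step 2 — compute geometric multiplicities via the rank-nullity identity g(λ) = n − rank(A − λI):
  rank(A − (-5)·I) = 4, so dim ker(A − (-5)·I) = n − 4 = 1
  rank(A − (-2)·I) = 2, so dim ker(A − (-2)·I) = n − 2 = 3

Summary:
  λ = -5: algebraic multiplicity = 1, geometric multiplicity = 1
  λ = -2: algebraic multiplicity = 4, geometric multiplicity = 3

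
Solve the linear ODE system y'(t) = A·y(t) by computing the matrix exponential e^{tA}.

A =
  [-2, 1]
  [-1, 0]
e^{tA} =
  [-t*exp(-t) + exp(-t), t*exp(-t)]
  [-t*exp(-t), t*exp(-t) + exp(-t)]

Strategy: write A = P · J · P⁻¹ where J is a Jordan canonical form, so e^{tA} = P · e^{tJ} · P⁻¹, and e^{tJ} can be computed block-by-block.

A has Jordan form
J =
  [-1,  1]
  [ 0, -1]
(up to reordering of blocks).

Per-block formulas:
  For a 2×2 Jordan block J_2(-1): exp(t · J_2(-1)) = e^(-1t)·(I + t·N), where N is the 2×2 nilpotent shift.

After assembling e^{tJ} and conjugating by P, we get:

e^{tA} =
  [-t*exp(-t) + exp(-t), t*exp(-t)]
  [-t*exp(-t), t*exp(-t) + exp(-t)]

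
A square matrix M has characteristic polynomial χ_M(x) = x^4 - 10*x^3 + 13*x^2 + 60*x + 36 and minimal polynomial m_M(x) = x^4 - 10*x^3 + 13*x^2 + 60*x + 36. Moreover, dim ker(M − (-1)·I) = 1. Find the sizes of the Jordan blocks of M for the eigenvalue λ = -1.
Block sizes for λ = -1: [2]

Step 1 — from the characteristic polynomial, algebraic multiplicity of λ = -1 is 2. From dim ker(M − (-1)·I) = 1, there are exactly 1 Jordan blocks for λ = -1.
Step 2 — from the minimal polynomial, the factor (x + 1)^2 tells us the largest block for λ = -1 has size 2.
Step 3 — with total size 2, 1 blocks, and largest block 2, the block sizes (in nonincreasing order) are [2].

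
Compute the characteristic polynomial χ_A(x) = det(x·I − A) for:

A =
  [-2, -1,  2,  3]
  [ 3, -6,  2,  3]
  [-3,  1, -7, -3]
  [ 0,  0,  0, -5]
x^4 + 20*x^3 + 150*x^2 + 500*x + 625

Expanding det(x·I − A) (e.g. by cofactor expansion or by noting that A is similar to its Jordan form J, which has the same characteristic polynomial as A) gives
  χ_A(x) = x^4 + 20*x^3 + 150*x^2 + 500*x + 625
which factors as (x + 5)^4. The eigenvalues (with algebraic multiplicities) are λ = -5 with multiplicity 4.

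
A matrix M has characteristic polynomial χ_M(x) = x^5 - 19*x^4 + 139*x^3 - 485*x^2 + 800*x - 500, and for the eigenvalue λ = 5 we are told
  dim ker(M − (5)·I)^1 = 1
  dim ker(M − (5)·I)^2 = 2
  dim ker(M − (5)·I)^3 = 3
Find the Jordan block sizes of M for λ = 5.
Block sizes for λ = 5: [3]

From the dimensions of kernels of powers, the number of Jordan blocks of size at least j is d_j − d_{j−1} where d_j = dim ker(N^j) (with d_0 = 0). Computing the differences gives [1, 1, 1].
The number of blocks of size exactly k is (#blocks of size ≥ k) − (#blocks of size ≥ k + 1), so the partition is: 1 block(s) of size 3.
In nonincreasing order the block sizes are [3].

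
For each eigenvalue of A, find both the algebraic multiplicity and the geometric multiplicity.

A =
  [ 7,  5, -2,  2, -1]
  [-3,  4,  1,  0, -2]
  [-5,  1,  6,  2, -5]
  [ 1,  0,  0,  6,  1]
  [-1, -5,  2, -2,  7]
λ = 6: alg = 5, geom = 2

Step 1 — factor the characteristic polynomial to read off the algebraic multiplicities:
  χ_A(x) = (x - 6)^5

Step 2 — compute geometric multiplicities via the rank-nullity identity g(λ) = n − rank(A − λI):
  rank(A − (6)·I) = 3, so dim ker(A − (6)·I) = n − 3 = 2

Summary:
  λ = 6: algebraic multiplicity = 5, geometric multiplicity = 2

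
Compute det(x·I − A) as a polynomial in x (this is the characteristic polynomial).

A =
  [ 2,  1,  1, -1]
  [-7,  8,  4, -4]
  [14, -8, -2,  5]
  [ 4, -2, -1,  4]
x^4 - 12*x^3 + 54*x^2 - 108*x + 81

Expanding det(x·I − A) (e.g. by cofactor expansion or by noting that A is similar to its Jordan form J, which has the same characteristic polynomial as A) gives
  χ_A(x) = x^4 - 12*x^3 + 54*x^2 - 108*x + 81
which factors as (x - 3)^4. The eigenvalues (with algebraic multiplicities) are λ = 3 with multiplicity 4.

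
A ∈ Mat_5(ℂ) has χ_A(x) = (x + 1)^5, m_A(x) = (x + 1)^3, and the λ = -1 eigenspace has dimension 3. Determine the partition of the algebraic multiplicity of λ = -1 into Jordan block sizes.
Block sizes for λ = -1: [3, 1, 1]

Step 1 — from the characteristic polynomial, algebraic multiplicity of λ = -1 is 5. From dim ker(A − (-1)·I) = 3, there are exactly 3 Jordan blocks for λ = -1.
Step 2 — from the minimal polynomial, the factor (x + 1)^3 tells us the largest block for λ = -1 has size 3.
Step 3 — with total size 5, 3 blocks, and largest block 3, the block sizes (in nonincreasing order) are [3, 1, 1].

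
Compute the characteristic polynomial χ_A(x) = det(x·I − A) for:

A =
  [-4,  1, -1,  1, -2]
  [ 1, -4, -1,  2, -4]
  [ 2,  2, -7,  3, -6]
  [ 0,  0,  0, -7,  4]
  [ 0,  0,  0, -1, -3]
x^5 + 25*x^4 + 250*x^3 + 1250*x^2 + 3125*x + 3125

Expanding det(x·I − A) (e.g. by cofactor expansion or by noting that A is similar to its Jordan form J, which has the same characteristic polynomial as A) gives
  χ_A(x) = x^5 + 25*x^4 + 250*x^3 + 1250*x^2 + 3125*x + 3125
which factors as (x + 5)^5. The eigenvalues (with algebraic multiplicities) are λ = -5 with multiplicity 5.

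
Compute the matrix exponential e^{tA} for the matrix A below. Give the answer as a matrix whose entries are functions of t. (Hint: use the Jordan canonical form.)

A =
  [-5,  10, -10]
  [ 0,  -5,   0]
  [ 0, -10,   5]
e^{tA} =
  [exp(-5*t), exp(5*t) - exp(-5*t), -exp(5*t) + exp(-5*t)]
  [0, exp(-5*t), 0]
  [0, -exp(5*t) + exp(-5*t), exp(5*t)]

Strategy: write A = P · J · P⁻¹ where J is a Jordan canonical form, so e^{tA} = P · e^{tJ} · P⁻¹, and e^{tJ} can be computed block-by-block.

A has Jordan form
J =
  [-5,  0, 0]
  [ 0, -5, 0]
  [ 0,  0, 5]
(up to reordering of blocks).

Per-block formulas:
  For a 1×1 block at λ = -5: exp(t · [-5]) = [e^(-5t)].
  For a 1×1 block at λ = 5: exp(t · [5]) = [e^(5t)].

After assembling e^{tJ} and conjugating by P, we get:

e^{tA} =
  [exp(-5*t), exp(5*t) - exp(-5*t), -exp(5*t) + exp(-5*t)]
  [0, exp(-5*t), 0]
  [0, -exp(5*t) + exp(-5*t), exp(5*t)]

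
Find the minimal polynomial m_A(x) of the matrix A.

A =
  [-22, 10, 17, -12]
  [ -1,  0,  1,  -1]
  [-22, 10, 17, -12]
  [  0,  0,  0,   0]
x^3 + 5*x^2

The characteristic polynomial is χ_A(x) = x^3*(x + 5), so the eigenvalues are known. The minimal polynomial is
  m_A(x) = Π_λ (x − λ)^{k_λ}
where k_λ is the size of the *largest* Jordan block for λ (equivalently, the smallest k with (A − λI)^k v = 0 for every generalised eigenvector v of λ).

  λ = -5: largest Jordan block has size 1, contributing (x + 5)
  λ = 0: largest Jordan block has size 2, contributing (x − 0)^2

So m_A(x) = x^2*(x + 5) = x^3 + 5*x^2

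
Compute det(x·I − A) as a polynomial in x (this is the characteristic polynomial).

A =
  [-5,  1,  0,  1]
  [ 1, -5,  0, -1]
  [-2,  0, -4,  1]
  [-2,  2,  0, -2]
x^4 + 16*x^3 + 96*x^2 + 256*x + 256

Expanding det(x·I − A) (e.g. by cofactor expansion or by noting that A is similar to its Jordan form J, which has the same characteristic polynomial as A) gives
  χ_A(x) = x^4 + 16*x^3 + 96*x^2 + 256*x + 256
which factors as (x + 4)^4. The eigenvalues (with algebraic multiplicities) are λ = -4 with multiplicity 4.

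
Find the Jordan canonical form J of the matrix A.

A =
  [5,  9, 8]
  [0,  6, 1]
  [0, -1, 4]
J_3(5)

The characteristic polynomial is
  det(x·I − A) = x^3 - 15*x^2 + 75*x - 125 = (x - 5)^3

Eigenvalues and multiplicities (the geometric multiplicity of λ is n − rank(A − λI), which equals the number of Jordan blocks for λ):
  λ = 5: algebraic multiplicity = 3, geometric multiplicity = 1

Determining the block sizes for each eigenvalue:
  λ = 5: one block (gm = 1), so the single block has size am = 3 → block sizes [3]

Assembling the blocks gives a Jordan form
J =
  [5, 1, 0]
  [0, 5, 1]
  [0, 0, 5]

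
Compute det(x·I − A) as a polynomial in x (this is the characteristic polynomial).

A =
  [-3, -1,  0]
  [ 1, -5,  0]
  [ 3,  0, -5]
x^3 + 13*x^2 + 56*x + 80

Expanding det(x·I − A) (e.g. by cofactor expansion or by noting that A is similar to its Jordan form J, which has the same characteristic polynomial as A) gives
  χ_A(x) = x^3 + 13*x^2 + 56*x + 80
which factors as (x + 4)^2*(x + 5). The eigenvalues (with algebraic multiplicities) are λ = -5 with multiplicity 1, λ = -4 with multiplicity 2.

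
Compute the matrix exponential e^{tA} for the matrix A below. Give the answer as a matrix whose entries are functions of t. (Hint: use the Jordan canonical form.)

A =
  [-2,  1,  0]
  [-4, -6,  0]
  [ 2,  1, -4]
e^{tA} =
  [2*t*exp(-4*t) + exp(-4*t), t*exp(-4*t), 0]
  [-4*t*exp(-4*t), -2*t*exp(-4*t) + exp(-4*t), 0]
  [2*t*exp(-4*t), t*exp(-4*t), exp(-4*t)]

Strategy: write A = P · J · P⁻¹ where J is a Jordan canonical form, so e^{tA} = P · e^{tJ} · P⁻¹, and e^{tJ} can be computed block-by-block.

A has Jordan form
J =
  [-4,  1,  0]
  [ 0, -4,  0]
  [ 0,  0, -4]
(up to reordering of blocks).

Per-block formulas:
  For a 2×2 Jordan block J_2(-4): exp(t · J_2(-4)) = e^(-4t)·(I + t·N), where N is the 2×2 nilpotent shift.
  For a 1×1 block at λ = -4: exp(t · [-4]) = [e^(-4t)].

After assembling e^{tJ} and conjugating by P, we get:

e^{tA} =
  [2*t*exp(-4*t) + exp(-4*t), t*exp(-4*t), 0]
  [-4*t*exp(-4*t), -2*t*exp(-4*t) + exp(-4*t), 0]
  [2*t*exp(-4*t), t*exp(-4*t), exp(-4*t)]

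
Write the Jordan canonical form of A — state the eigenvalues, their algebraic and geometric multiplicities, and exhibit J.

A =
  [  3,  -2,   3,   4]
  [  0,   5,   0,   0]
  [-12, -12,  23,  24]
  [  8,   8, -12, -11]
J_2(5) ⊕ J_1(5) ⊕ J_1(5)

The characteristic polynomial is
  det(x·I − A) = x^4 - 20*x^3 + 150*x^2 - 500*x + 625 = (x - 5)^4

Eigenvalues and multiplicities (the geometric multiplicity of λ is n − rank(A − λI), which equals the number of Jordan blocks for λ):
  λ = 5: algebraic multiplicity = 4, geometric multiplicity = 3

Determining the block sizes for each eigenvalue:
  λ = 5: 3 blocks summing to 4 forces exactly one block of size 2 and the rest size 1 → block sizes [2, 1, 1]

Assembling the blocks gives a Jordan form
J =
  [5, 1, 0, 0]
  [0, 5, 0, 0]
  [0, 0, 5, 0]
  [0, 0, 0, 5]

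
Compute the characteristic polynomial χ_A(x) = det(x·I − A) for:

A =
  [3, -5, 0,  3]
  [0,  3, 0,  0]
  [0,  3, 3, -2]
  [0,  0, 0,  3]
x^4 - 12*x^3 + 54*x^2 - 108*x + 81

Expanding det(x·I − A) (e.g. by cofactor expansion or by noting that A is similar to its Jordan form J, which has the same characteristic polynomial as A) gives
  χ_A(x) = x^4 - 12*x^3 + 54*x^2 - 108*x + 81
which factors as (x - 3)^4. The eigenvalues (with algebraic multiplicities) are λ = 3 with multiplicity 4.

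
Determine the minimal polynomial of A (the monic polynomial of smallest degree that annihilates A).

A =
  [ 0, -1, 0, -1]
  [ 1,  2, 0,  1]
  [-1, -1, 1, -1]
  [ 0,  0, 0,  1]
x^2 - 2*x + 1

The characteristic polynomial is χ_A(x) = (x - 1)^4, so the eigenvalues are known. The minimal polynomial is
  m_A(x) = Π_λ (x − λ)^{k_λ}
where k_λ is the size of the *largest* Jordan block for λ (equivalently, the smallest k with (A − λI)^k v = 0 for every generalised eigenvector v of λ).

  λ = 1: largest Jordan block has size 2, contributing (x − 1)^2

So m_A(x) = (x - 1)^2 = x^2 - 2*x + 1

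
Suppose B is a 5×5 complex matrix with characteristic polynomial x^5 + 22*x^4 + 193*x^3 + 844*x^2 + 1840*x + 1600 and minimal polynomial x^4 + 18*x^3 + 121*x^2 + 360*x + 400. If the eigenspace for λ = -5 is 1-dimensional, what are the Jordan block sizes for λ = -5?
Block sizes for λ = -5: [2]

Step 1 — from the characteristic polynomial, algebraic multiplicity of λ = -5 is 2. From dim ker(B − (-5)·I) = 1, there are exactly 1 Jordan blocks for λ = -5.
Step 2 — from the minimal polynomial, the factor (x + 5)^2 tells us the largest block for λ = -5 has size 2.
Step 3 — with total size 2, 1 blocks, and largest block 2, the block sizes (in nonincreasing order) are [2].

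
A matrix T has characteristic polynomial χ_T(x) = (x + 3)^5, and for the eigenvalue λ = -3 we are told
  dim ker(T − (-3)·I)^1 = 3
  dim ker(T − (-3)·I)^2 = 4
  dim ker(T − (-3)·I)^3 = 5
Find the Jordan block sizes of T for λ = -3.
Block sizes for λ = -3: [3, 1, 1]

From the dimensions of kernels of powers, the number of Jordan blocks of size at least j is d_j − d_{j−1} where d_j = dim ker(N^j) (with d_0 = 0). Computing the differences gives [3, 1, 1].
The number of blocks of size exactly k is (#blocks of size ≥ k) − (#blocks of size ≥ k + 1), so the partition is: 2 block(s) of size 1, 1 block(s) of size 3.
In nonincreasing order the block sizes are [3, 1, 1].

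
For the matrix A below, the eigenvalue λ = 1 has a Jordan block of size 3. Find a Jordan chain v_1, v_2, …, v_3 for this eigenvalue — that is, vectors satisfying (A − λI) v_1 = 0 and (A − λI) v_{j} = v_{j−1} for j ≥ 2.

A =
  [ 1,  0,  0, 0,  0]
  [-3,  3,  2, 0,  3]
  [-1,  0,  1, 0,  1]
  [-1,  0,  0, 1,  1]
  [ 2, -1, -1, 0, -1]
A Jordan chain for λ = 1 of length 3:
v_1 = (0, -2, 2, 2, 0)ᵀ
v_2 = (0, -3, -1, -1, 2)ᵀ
v_3 = (1, 0, 0, 0, 0)ᵀ

Let N = A − (1)·I. We want v_3 with N^3 v_3 = 0 but N^2 v_3 ≠ 0; then v_{j-1} := N · v_j for j = 3, …, 2.

Pick v_3 = (1, 0, 0, 0, 0)ᵀ.
Then v_2 = N · v_3 = (0, -3, -1, -1, 2)ᵀ.
Then v_1 = N · v_2 = (0, -2, 2, 2, 0)ᵀ.

Sanity check: (A − (1)·I) v_1 = (0, 0, 0, 0, 0)ᵀ = 0. ✓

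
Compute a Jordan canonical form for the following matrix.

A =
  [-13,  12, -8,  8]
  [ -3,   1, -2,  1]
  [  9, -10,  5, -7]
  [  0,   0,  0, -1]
J_2(-3) ⊕ J_1(-1) ⊕ J_1(-1)

The characteristic polynomial is
  det(x·I − A) = x^4 + 8*x^3 + 22*x^2 + 24*x + 9 = (x + 1)^2*(x + 3)^2

Eigenvalues and multiplicities (the geometric multiplicity of λ is n − rank(A − λI), which equals the number of Jordan blocks for λ):
  λ = -3: algebraic multiplicity = 2, geometric multiplicity = 1
  λ = -1: algebraic multiplicity = 2, geometric multiplicity = 2

Determining the block sizes for each eigenvalue:
  λ = -3: one block (gm = 1), so the single block has size am = 2 → block sizes [2]
  λ = -1: gm = am = 2, so every block has size 1 → block sizes [1, 1]

Assembling the blocks gives a Jordan form
J =
  [-3,  1,  0,  0]
  [ 0, -3,  0,  0]
  [ 0,  0, -1,  0]
  [ 0,  0,  0, -1]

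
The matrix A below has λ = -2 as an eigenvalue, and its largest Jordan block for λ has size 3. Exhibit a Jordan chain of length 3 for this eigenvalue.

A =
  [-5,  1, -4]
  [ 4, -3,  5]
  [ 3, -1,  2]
A Jordan chain for λ = -2 of length 3:
v_1 = (1, -1, -1)ᵀ
v_2 = (-3, 4, 3)ᵀ
v_3 = (1, 0, 0)ᵀ

Let N = A − (-2)·I. We want v_3 with N^3 v_3 = 0 but N^2 v_3 ≠ 0; then v_{j-1} := N · v_j for j = 3, …, 2.

Pick v_3 = (1, 0, 0)ᵀ.
Then v_2 = N · v_3 = (-3, 4, 3)ᵀ.
Then v_1 = N · v_2 = (1, -1, -1)ᵀ.

Sanity check: (A − (-2)·I) v_1 = (0, 0, 0)ᵀ = 0. ✓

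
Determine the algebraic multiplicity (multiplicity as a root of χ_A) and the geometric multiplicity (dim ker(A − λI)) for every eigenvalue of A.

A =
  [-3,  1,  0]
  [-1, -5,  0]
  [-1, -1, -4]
λ = -4: alg = 3, geom = 2

Step 1 — factor the characteristic polynomial to read off the algebraic multiplicities:
  χ_A(x) = (x + 4)^3

Step 2 — compute geometric multiplicities via the rank-nullity identity g(λ) = n − rank(A − λI):
  rank(A − (-4)·I) = 1, so dim ker(A − (-4)·I) = n − 1 = 2

Summary:
  λ = -4: algebraic multiplicity = 3, geometric multiplicity = 2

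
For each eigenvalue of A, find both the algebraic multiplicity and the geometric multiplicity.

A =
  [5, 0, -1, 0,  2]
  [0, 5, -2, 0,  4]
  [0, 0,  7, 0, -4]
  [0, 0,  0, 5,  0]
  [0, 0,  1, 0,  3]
λ = 5: alg = 5, geom = 4

Step 1 — factor the characteristic polynomial to read off the algebraic multiplicities:
  χ_A(x) = (x - 5)^5

Step 2 — compute geometric multiplicities via the rank-nullity identity g(λ) = n − rank(A − λI):
  rank(A − (5)·I) = 1, so dim ker(A − (5)·I) = n − 1 = 4

Summary:
  λ = 5: algebraic multiplicity = 5, geometric multiplicity = 4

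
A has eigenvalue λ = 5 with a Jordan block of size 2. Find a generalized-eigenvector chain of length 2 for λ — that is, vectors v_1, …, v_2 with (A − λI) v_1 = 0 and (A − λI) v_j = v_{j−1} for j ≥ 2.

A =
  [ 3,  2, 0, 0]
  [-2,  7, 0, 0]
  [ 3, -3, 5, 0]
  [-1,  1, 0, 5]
A Jordan chain for λ = 5 of length 2:
v_1 = (-2, -2, 3, -1)ᵀ
v_2 = (1, 0, 0, 0)ᵀ

Let N = A − (5)·I. We want v_2 with N^2 v_2 = 0 but N^1 v_2 ≠ 0; then v_{j-1} := N · v_j for j = 2, …, 2.

Pick v_2 = (1, 0, 0, 0)ᵀ.
Then v_1 = N · v_2 = (-2, -2, 3, -1)ᵀ.

Sanity check: (A − (5)·I) v_1 = (0, 0, 0, 0)ᵀ = 0. ✓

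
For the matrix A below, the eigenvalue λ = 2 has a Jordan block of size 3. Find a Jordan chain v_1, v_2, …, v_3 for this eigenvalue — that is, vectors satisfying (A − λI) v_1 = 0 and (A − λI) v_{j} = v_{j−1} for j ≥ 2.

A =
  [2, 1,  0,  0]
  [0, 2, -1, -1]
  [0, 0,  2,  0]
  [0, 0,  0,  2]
A Jordan chain for λ = 2 of length 3:
v_1 = (-1, 0, 0, 0)ᵀ
v_2 = (0, -1, 0, 0)ᵀ
v_3 = (0, 0, 1, 0)ᵀ

Let N = A − (2)·I. We want v_3 with N^3 v_3 = 0 but N^2 v_3 ≠ 0; then v_{j-1} := N · v_j for j = 3, …, 2.

Pick v_3 = (0, 0, 1, 0)ᵀ.
Then v_2 = N · v_3 = (0, -1, 0, 0)ᵀ.
Then v_1 = N · v_2 = (-1, 0, 0, 0)ᵀ.

Sanity check: (A − (2)·I) v_1 = (0, 0, 0, 0)ᵀ = 0. ✓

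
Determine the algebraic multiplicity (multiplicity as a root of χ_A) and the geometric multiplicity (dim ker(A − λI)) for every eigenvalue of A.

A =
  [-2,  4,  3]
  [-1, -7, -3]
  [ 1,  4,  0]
λ = -3: alg = 3, geom = 2

Step 1 — factor the characteristic polynomial to read off the algebraic multiplicities:
  χ_A(x) = (x + 3)^3

Step 2 — compute geometric multiplicities via the rank-nullity identity g(λ) = n − rank(A − λI):
  rank(A − (-3)·I) = 1, so dim ker(A − (-3)·I) = n − 1 = 2

Summary:
  λ = -3: algebraic multiplicity = 3, geometric multiplicity = 2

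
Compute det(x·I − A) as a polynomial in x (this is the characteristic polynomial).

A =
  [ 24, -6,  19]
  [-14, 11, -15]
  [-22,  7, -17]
x^3 - 18*x^2 + 108*x - 216

Expanding det(x·I − A) (e.g. by cofactor expansion or by noting that A is similar to its Jordan form J, which has the same characteristic polynomial as A) gives
  χ_A(x) = x^3 - 18*x^2 + 108*x - 216
which factors as (x - 6)^3. The eigenvalues (with algebraic multiplicities) are λ = 6 with multiplicity 3.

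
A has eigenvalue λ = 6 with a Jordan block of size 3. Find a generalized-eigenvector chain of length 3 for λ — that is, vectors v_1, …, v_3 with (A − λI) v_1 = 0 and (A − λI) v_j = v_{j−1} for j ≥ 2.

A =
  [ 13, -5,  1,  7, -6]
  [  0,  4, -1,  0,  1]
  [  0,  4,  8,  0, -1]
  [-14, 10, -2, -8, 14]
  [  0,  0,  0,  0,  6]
A Jordan chain for λ = 6 of length 3:
v_1 = (1, -1, 2, -2, 0)ᵀ
v_2 = (1, 1, -1, 0, 0)ᵀ
v_3 = (1, 0, 0, 0, 1)ᵀ

Let N = A − (6)·I. We want v_3 with N^3 v_3 = 0 but N^2 v_3 ≠ 0; then v_{j-1} := N · v_j for j = 3, …, 2.

Pick v_3 = (1, 0, 0, 0, 1)ᵀ.
Then v_2 = N · v_3 = (1, 1, -1, 0, 0)ᵀ.
Then v_1 = N · v_2 = (1, -1, 2, -2, 0)ᵀ.

Sanity check: (A − (6)·I) v_1 = (0, 0, 0, 0, 0)ᵀ = 0. ✓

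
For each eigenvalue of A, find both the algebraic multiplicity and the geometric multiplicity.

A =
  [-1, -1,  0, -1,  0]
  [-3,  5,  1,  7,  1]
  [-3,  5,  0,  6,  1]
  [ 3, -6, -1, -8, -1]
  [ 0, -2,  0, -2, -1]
λ = -1: alg = 5, geom = 3

Step 1 — factor the characteristic polynomial to read off the algebraic multiplicities:
  χ_A(x) = (x + 1)^5

Step 2 — compute geometric multiplicities via the rank-nullity identity g(λ) = n − rank(A − λI):
  rank(A − (-1)·I) = 2, so dim ker(A − (-1)·I) = n − 2 = 3

Summary:
  λ = -1: algebraic multiplicity = 5, geometric multiplicity = 3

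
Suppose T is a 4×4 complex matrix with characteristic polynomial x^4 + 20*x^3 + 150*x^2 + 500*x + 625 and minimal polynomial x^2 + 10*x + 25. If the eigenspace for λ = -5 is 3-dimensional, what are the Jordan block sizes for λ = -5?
Block sizes for λ = -5: [2, 1, 1]

Step 1 — from the characteristic polynomial, algebraic multiplicity of λ = -5 is 4. From dim ker(T − (-5)·I) = 3, there are exactly 3 Jordan blocks for λ = -5.
Step 2 — from the minimal polynomial, the factor (x + 5)^2 tells us the largest block for λ = -5 has size 2.
Step 3 — with total size 4, 3 blocks, and largest block 2, the block sizes (in nonincreasing order) are [2, 1, 1].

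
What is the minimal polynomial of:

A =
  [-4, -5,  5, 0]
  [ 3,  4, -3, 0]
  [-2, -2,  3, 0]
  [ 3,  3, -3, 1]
x^2 - 2*x + 1

The characteristic polynomial is χ_A(x) = (x - 1)^4, so the eigenvalues are known. The minimal polynomial is
  m_A(x) = Π_λ (x − λ)^{k_λ}
where k_λ is the size of the *largest* Jordan block for λ (equivalently, the smallest k with (A − λI)^k v = 0 for every generalised eigenvector v of λ).

  λ = 1: largest Jordan block has size 2, contributing (x − 1)^2

So m_A(x) = (x - 1)^2 = x^2 - 2*x + 1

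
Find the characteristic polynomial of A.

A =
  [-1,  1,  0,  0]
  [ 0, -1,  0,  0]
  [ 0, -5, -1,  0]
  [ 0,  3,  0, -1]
x^4 + 4*x^3 + 6*x^2 + 4*x + 1

Expanding det(x·I − A) (e.g. by cofactor expansion or by noting that A is similar to its Jordan form J, which has the same characteristic polynomial as A) gives
  χ_A(x) = x^4 + 4*x^3 + 6*x^2 + 4*x + 1
which factors as (x + 1)^4. The eigenvalues (with algebraic multiplicities) are λ = -1 with multiplicity 4.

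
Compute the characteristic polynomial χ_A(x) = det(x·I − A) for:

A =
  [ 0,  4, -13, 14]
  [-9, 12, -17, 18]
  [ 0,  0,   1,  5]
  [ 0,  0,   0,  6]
x^4 - 19*x^3 + 126*x^2 - 324*x + 216

Expanding det(x·I − A) (e.g. by cofactor expansion or by noting that A is similar to its Jordan form J, which has the same characteristic polynomial as A) gives
  χ_A(x) = x^4 - 19*x^3 + 126*x^2 - 324*x + 216
which factors as (x - 6)^3*(x - 1). The eigenvalues (with algebraic multiplicities) are λ = 1 with multiplicity 1, λ = 6 with multiplicity 3.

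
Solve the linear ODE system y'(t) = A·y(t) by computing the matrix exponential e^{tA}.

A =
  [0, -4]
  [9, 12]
e^{tA} =
  [-6*t*exp(6*t) + exp(6*t), -4*t*exp(6*t)]
  [9*t*exp(6*t), 6*t*exp(6*t) + exp(6*t)]

Strategy: write A = P · J · P⁻¹ where J is a Jordan canonical form, so e^{tA} = P · e^{tJ} · P⁻¹, and e^{tJ} can be computed block-by-block.

A has Jordan form
J =
  [6, 1]
  [0, 6]
(up to reordering of blocks).

Per-block formulas:
  For a 2×2 Jordan block J_2(6): exp(t · J_2(6)) = e^(6t)·(I + t·N), where N is the 2×2 nilpotent shift.

After assembling e^{tJ} and conjugating by P, we get:

e^{tA} =
  [-6*t*exp(6*t) + exp(6*t), -4*t*exp(6*t)]
  [9*t*exp(6*t), 6*t*exp(6*t) + exp(6*t)]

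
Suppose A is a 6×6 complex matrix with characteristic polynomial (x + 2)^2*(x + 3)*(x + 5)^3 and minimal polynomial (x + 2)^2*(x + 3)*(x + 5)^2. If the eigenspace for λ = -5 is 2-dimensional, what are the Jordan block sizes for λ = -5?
Block sizes for λ = -5: [2, 1]

Step 1 — from the characteristic polynomial, algebraic multiplicity of λ = -5 is 3. From dim ker(A − (-5)·I) = 2, there are exactly 2 Jordan blocks for λ = -5.
Step 2 — from the minimal polynomial, the factor (x + 5)^2 tells us the largest block for λ = -5 has size 2.
Step 3 — with total size 3, 2 blocks, and largest block 2, the block sizes (in nonincreasing order) are [2, 1].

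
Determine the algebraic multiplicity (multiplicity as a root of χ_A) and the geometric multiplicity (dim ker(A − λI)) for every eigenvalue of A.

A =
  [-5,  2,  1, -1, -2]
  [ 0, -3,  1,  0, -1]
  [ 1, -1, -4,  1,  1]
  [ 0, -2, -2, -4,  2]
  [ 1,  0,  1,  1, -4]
λ = -4: alg = 5, geom = 3

Step 1 — factor the characteristic polynomial to read off the algebraic multiplicities:
  χ_A(x) = (x + 4)^5

Step 2 — compute geometric multiplicities via the rank-nullity identity g(λ) = n − rank(A − λI):
  rank(A − (-4)·I) = 2, so dim ker(A − (-4)·I) = n − 2 = 3

Summary:
  λ = -4: algebraic multiplicity = 5, geometric multiplicity = 3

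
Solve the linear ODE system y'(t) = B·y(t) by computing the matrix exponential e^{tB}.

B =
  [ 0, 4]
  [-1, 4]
e^{tB} =
  [-2*t*exp(2*t) + exp(2*t), 4*t*exp(2*t)]
  [-t*exp(2*t), 2*t*exp(2*t) + exp(2*t)]

Strategy: write B = P · J · P⁻¹ where J is a Jordan canonical form, so e^{tB} = P · e^{tJ} · P⁻¹, and e^{tJ} can be computed block-by-block.

B has Jordan form
J =
  [2, 1]
  [0, 2]
(up to reordering of blocks).

Per-block formulas:
  For a 2×2 Jordan block J_2(2): exp(t · J_2(2)) = e^(2t)·(I + t·N), where N is the 2×2 nilpotent shift.

After assembling e^{tJ} and conjugating by P, we get:

e^{tB} =
  [-2*t*exp(2*t) + exp(2*t), 4*t*exp(2*t)]
  [-t*exp(2*t), 2*t*exp(2*t) + exp(2*t)]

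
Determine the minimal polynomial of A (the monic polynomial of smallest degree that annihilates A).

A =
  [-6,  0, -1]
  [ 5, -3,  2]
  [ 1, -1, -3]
x^3 + 12*x^2 + 48*x + 64

The characteristic polynomial is χ_A(x) = (x + 4)^3, so the eigenvalues are known. The minimal polynomial is
  m_A(x) = Π_λ (x − λ)^{k_λ}
where k_λ is the size of the *largest* Jordan block for λ (equivalently, the smallest k with (A − λI)^k v = 0 for every generalised eigenvector v of λ).

  λ = -4: largest Jordan block has size 3, contributing (x + 4)^3

So m_A(x) = (x + 4)^3 = x^3 + 12*x^2 + 48*x + 64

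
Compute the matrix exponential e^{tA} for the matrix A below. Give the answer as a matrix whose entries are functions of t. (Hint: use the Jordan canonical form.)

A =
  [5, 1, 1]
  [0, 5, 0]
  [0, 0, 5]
e^{tA} =
  [exp(5*t), t*exp(5*t), t*exp(5*t)]
  [0, exp(5*t), 0]
  [0, 0, exp(5*t)]

Strategy: write A = P · J · P⁻¹ where J is a Jordan canonical form, so e^{tA} = P · e^{tJ} · P⁻¹, and e^{tJ} can be computed block-by-block.

A has Jordan form
J =
  [5, 1, 0]
  [0, 5, 0]
  [0, 0, 5]
(up to reordering of blocks).

Per-block formulas:
  For a 2×2 Jordan block J_2(5): exp(t · J_2(5)) = e^(5t)·(I + t·N), where N is the 2×2 nilpotent shift.
  For a 1×1 block at λ = 5: exp(t · [5]) = [e^(5t)].

After assembling e^{tJ} and conjugating by P, we get:

e^{tA} =
  [exp(5*t), t*exp(5*t), t*exp(5*t)]
  [0, exp(5*t), 0]
  [0, 0, exp(5*t)]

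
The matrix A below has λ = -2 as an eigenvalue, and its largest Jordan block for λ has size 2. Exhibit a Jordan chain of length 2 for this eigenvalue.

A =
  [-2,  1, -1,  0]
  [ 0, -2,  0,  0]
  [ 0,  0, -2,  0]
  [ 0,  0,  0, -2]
A Jordan chain for λ = -2 of length 2:
v_1 = (1, 0, 0, 0)ᵀ
v_2 = (0, 1, 0, 0)ᵀ

Let N = A − (-2)·I. We want v_2 with N^2 v_2 = 0 but N^1 v_2 ≠ 0; then v_{j-1} := N · v_j for j = 2, …, 2.

Pick v_2 = (0, 1, 0, 0)ᵀ.
Then v_1 = N · v_2 = (1, 0, 0, 0)ᵀ.

Sanity check: (A − (-2)·I) v_1 = (0, 0, 0, 0)ᵀ = 0. ✓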